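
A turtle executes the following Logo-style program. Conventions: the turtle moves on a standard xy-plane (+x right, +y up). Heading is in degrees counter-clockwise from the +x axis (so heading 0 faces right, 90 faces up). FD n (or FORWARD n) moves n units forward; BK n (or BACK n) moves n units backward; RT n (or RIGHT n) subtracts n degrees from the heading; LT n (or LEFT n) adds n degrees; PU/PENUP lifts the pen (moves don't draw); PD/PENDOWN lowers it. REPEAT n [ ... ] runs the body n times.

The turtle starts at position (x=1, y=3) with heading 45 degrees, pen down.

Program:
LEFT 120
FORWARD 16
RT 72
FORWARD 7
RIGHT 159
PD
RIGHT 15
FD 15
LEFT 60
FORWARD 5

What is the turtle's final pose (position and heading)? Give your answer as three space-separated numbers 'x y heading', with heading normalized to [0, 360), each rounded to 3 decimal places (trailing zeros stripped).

Executing turtle program step by step:
Start: pos=(1,3), heading=45, pen down
LT 120: heading 45 -> 165
FD 16: (1,3) -> (-14.455,7.141) [heading=165, draw]
RT 72: heading 165 -> 93
FD 7: (-14.455,7.141) -> (-14.821,14.132) [heading=93, draw]
RT 159: heading 93 -> 294
PD: pen down
RT 15: heading 294 -> 279
FD 15: (-14.821,14.132) -> (-12.475,-0.684) [heading=279, draw]
LT 60: heading 279 -> 339
FD 5: (-12.475,-0.684) -> (-7.807,-2.476) [heading=339, draw]
Final: pos=(-7.807,-2.476), heading=339, 4 segment(s) drawn

Answer: -7.807 -2.476 339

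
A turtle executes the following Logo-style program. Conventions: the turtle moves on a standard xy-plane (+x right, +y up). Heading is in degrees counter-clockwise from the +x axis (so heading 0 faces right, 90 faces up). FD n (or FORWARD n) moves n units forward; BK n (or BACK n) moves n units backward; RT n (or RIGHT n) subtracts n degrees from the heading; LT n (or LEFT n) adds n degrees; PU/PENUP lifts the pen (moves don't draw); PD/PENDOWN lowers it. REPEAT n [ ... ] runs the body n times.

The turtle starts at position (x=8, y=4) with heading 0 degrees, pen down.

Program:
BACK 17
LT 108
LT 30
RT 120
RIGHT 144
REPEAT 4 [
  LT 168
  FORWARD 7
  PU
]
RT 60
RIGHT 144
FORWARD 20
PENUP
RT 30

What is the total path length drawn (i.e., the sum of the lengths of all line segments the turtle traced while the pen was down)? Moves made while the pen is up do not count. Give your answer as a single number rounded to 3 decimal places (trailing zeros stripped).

Executing turtle program step by step:
Start: pos=(8,4), heading=0, pen down
BK 17: (8,4) -> (-9,4) [heading=0, draw]
LT 108: heading 0 -> 108
LT 30: heading 108 -> 138
RT 120: heading 138 -> 18
RT 144: heading 18 -> 234
REPEAT 4 [
  -- iteration 1/4 --
  LT 168: heading 234 -> 42
  FD 7: (-9,4) -> (-3.798,8.684) [heading=42, draw]
  PU: pen up
  -- iteration 2/4 --
  LT 168: heading 42 -> 210
  FD 7: (-3.798,8.684) -> (-9.86,5.184) [heading=210, move]
  PU: pen up
  -- iteration 3/4 --
  LT 168: heading 210 -> 18
  FD 7: (-9.86,5.184) -> (-3.203,7.347) [heading=18, move]
  PU: pen up
  -- iteration 4/4 --
  LT 168: heading 18 -> 186
  FD 7: (-3.203,7.347) -> (-10.164,6.615) [heading=186, move]
  PU: pen up
]
RT 60: heading 186 -> 126
RT 144: heading 126 -> 342
FD 20: (-10.164,6.615) -> (8.857,0.435) [heading=342, move]
PU: pen up
RT 30: heading 342 -> 312
Final: pos=(8.857,0.435), heading=312, 2 segment(s) drawn

Segment lengths:
  seg 1: (8,4) -> (-9,4), length = 17
  seg 2: (-9,4) -> (-3.798,8.684), length = 7
Total = 24

Answer: 24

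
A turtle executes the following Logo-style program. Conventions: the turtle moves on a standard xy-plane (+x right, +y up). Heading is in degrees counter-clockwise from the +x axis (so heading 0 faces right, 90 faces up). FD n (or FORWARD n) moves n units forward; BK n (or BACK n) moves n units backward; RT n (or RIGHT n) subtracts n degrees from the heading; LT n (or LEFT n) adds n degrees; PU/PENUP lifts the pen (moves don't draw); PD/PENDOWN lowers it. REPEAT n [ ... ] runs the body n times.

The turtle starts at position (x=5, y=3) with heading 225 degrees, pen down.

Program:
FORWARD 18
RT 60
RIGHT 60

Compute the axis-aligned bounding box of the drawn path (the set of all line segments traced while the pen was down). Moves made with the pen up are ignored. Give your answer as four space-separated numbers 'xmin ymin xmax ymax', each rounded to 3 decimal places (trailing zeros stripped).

Executing turtle program step by step:
Start: pos=(5,3), heading=225, pen down
FD 18: (5,3) -> (-7.728,-9.728) [heading=225, draw]
RT 60: heading 225 -> 165
RT 60: heading 165 -> 105
Final: pos=(-7.728,-9.728), heading=105, 1 segment(s) drawn

Segment endpoints: x in {-7.728, 5}, y in {-9.728, 3}
xmin=-7.728, ymin=-9.728, xmax=5, ymax=3

Answer: -7.728 -9.728 5 3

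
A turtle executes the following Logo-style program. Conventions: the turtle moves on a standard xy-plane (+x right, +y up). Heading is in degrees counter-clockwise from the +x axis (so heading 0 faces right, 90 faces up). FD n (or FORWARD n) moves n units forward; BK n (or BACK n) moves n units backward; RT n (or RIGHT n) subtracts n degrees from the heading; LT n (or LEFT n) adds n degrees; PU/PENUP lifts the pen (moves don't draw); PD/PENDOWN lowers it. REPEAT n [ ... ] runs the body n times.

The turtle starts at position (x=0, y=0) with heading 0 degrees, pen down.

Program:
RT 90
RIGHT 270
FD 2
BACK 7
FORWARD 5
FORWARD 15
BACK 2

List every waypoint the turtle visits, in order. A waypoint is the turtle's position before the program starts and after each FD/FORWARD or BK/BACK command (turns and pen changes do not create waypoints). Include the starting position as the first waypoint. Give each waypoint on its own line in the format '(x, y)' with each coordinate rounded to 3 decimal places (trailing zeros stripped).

Answer: (0, 0)
(2, 0)
(-5, 0)
(0, 0)
(15, 0)
(13, 0)

Derivation:
Executing turtle program step by step:
Start: pos=(0,0), heading=0, pen down
RT 90: heading 0 -> 270
RT 270: heading 270 -> 0
FD 2: (0,0) -> (2,0) [heading=0, draw]
BK 7: (2,0) -> (-5,0) [heading=0, draw]
FD 5: (-5,0) -> (0,0) [heading=0, draw]
FD 15: (0,0) -> (15,0) [heading=0, draw]
BK 2: (15,0) -> (13,0) [heading=0, draw]
Final: pos=(13,0), heading=0, 5 segment(s) drawn
Waypoints (6 total):
(0, 0)
(2, 0)
(-5, 0)
(0, 0)
(15, 0)
(13, 0)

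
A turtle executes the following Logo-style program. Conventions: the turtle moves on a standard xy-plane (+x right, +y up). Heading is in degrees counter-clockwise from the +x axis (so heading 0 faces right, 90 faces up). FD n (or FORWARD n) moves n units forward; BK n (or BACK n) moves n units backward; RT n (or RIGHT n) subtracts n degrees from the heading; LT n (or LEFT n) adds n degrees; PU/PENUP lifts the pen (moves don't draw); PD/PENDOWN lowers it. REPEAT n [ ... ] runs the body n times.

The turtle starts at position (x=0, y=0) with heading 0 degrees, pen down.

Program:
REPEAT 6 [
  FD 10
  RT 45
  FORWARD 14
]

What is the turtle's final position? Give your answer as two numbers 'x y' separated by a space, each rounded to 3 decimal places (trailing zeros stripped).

Answer: -30.971 -26.971

Derivation:
Executing turtle program step by step:
Start: pos=(0,0), heading=0, pen down
REPEAT 6 [
  -- iteration 1/6 --
  FD 10: (0,0) -> (10,0) [heading=0, draw]
  RT 45: heading 0 -> 315
  FD 14: (10,0) -> (19.899,-9.899) [heading=315, draw]
  -- iteration 2/6 --
  FD 10: (19.899,-9.899) -> (26.971,-16.971) [heading=315, draw]
  RT 45: heading 315 -> 270
  FD 14: (26.971,-16.971) -> (26.971,-30.971) [heading=270, draw]
  -- iteration 3/6 --
  FD 10: (26.971,-30.971) -> (26.971,-40.971) [heading=270, draw]
  RT 45: heading 270 -> 225
  FD 14: (26.971,-40.971) -> (17.071,-50.87) [heading=225, draw]
  -- iteration 4/6 --
  FD 10: (17.071,-50.87) -> (10,-57.941) [heading=225, draw]
  RT 45: heading 225 -> 180
  FD 14: (10,-57.941) -> (-4,-57.941) [heading=180, draw]
  -- iteration 5/6 --
  FD 10: (-4,-57.941) -> (-14,-57.941) [heading=180, draw]
  RT 45: heading 180 -> 135
  FD 14: (-14,-57.941) -> (-23.899,-48.042) [heading=135, draw]
  -- iteration 6/6 --
  FD 10: (-23.899,-48.042) -> (-30.971,-40.971) [heading=135, draw]
  RT 45: heading 135 -> 90
  FD 14: (-30.971,-40.971) -> (-30.971,-26.971) [heading=90, draw]
]
Final: pos=(-30.971,-26.971), heading=90, 12 segment(s) drawn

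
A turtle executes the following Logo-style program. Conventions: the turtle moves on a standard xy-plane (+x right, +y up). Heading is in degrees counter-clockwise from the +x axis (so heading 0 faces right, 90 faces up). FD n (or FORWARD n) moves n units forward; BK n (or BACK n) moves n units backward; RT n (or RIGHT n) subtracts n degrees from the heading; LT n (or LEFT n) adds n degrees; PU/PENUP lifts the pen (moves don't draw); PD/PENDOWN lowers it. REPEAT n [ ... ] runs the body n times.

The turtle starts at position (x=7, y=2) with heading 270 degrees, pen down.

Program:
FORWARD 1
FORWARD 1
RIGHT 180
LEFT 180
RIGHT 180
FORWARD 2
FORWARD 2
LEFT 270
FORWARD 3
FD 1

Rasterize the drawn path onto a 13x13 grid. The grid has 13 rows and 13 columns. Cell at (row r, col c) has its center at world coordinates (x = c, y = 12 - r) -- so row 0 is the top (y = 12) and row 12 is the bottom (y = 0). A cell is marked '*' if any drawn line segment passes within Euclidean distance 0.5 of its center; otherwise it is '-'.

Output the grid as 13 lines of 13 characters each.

Segment 0: (7,2) -> (7,1)
Segment 1: (7,1) -> (7,0)
Segment 2: (7,0) -> (7,2)
Segment 3: (7,2) -> (7,4)
Segment 4: (7,4) -> (10,4)
Segment 5: (10,4) -> (11,4)

Answer: -------------
-------------
-------------
-------------
-------------
-------------
-------------
-------------
-------*****-
-------*-----
-------*-----
-------*-----
-------*-----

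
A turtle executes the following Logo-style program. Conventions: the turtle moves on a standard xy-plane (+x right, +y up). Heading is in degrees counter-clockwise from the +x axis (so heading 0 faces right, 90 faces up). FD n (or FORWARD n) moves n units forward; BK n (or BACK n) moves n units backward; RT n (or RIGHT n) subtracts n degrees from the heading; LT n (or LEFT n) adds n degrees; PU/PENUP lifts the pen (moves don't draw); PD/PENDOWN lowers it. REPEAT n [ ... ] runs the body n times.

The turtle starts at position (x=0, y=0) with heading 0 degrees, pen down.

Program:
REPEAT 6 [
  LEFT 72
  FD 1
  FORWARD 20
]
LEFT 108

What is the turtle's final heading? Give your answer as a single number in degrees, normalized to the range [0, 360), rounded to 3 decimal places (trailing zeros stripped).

Executing turtle program step by step:
Start: pos=(0,0), heading=0, pen down
REPEAT 6 [
  -- iteration 1/6 --
  LT 72: heading 0 -> 72
  FD 1: (0,0) -> (0.309,0.951) [heading=72, draw]
  FD 20: (0.309,0.951) -> (6.489,19.972) [heading=72, draw]
  -- iteration 2/6 --
  LT 72: heading 72 -> 144
  FD 1: (6.489,19.972) -> (5.68,20.56) [heading=144, draw]
  FD 20: (5.68,20.56) -> (-10.5,32.316) [heading=144, draw]
  -- iteration 3/6 --
  LT 72: heading 144 -> 216
  FD 1: (-10.5,32.316) -> (-11.309,31.728) [heading=216, draw]
  FD 20: (-11.309,31.728) -> (-27.489,19.972) [heading=216, draw]
  -- iteration 4/6 --
  LT 72: heading 216 -> 288
  FD 1: (-27.489,19.972) -> (-27.18,19.021) [heading=288, draw]
  FD 20: (-27.18,19.021) -> (-21,0) [heading=288, draw]
  -- iteration 5/6 --
  LT 72: heading 288 -> 0
  FD 1: (-21,0) -> (-20,0) [heading=0, draw]
  FD 20: (-20,0) -> (0,0) [heading=0, draw]
  -- iteration 6/6 --
  LT 72: heading 0 -> 72
  FD 1: (0,0) -> (0.309,0.951) [heading=72, draw]
  FD 20: (0.309,0.951) -> (6.489,19.972) [heading=72, draw]
]
LT 108: heading 72 -> 180
Final: pos=(6.489,19.972), heading=180, 12 segment(s) drawn

Answer: 180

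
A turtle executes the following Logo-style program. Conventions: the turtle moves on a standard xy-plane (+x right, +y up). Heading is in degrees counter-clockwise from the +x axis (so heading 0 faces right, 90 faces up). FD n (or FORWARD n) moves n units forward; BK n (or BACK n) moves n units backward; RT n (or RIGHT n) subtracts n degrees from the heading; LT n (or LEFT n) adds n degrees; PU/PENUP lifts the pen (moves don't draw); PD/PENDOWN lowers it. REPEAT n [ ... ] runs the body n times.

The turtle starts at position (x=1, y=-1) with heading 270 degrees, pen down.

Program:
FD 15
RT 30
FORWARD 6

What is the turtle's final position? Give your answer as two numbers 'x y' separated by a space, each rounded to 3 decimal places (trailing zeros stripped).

Answer: -2 -21.196

Derivation:
Executing turtle program step by step:
Start: pos=(1,-1), heading=270, pen down
FD 15: (1,-1) -> (1,-16) [heading=270, draw]
RT 30: heading 270 -> 240
FD 6: (1,-16) -> (-2,-21.196) [heading=240, draw]
Final: pos=(-2,-21.196), heading=240, 2 segment(s) drawn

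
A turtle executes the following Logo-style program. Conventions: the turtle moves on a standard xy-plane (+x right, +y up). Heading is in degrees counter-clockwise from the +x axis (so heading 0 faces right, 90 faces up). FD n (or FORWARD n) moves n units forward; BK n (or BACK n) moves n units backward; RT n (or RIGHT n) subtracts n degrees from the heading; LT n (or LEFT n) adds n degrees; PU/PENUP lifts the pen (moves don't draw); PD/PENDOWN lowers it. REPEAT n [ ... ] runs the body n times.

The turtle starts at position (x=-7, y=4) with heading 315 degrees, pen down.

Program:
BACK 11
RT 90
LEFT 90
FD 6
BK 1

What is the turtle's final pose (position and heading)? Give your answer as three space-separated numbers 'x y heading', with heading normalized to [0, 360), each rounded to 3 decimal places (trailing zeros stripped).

Executing turtle program step by step:
Start: pos=(-7,4), heading=315, pen down
BK 11: (-7,4) -> (-14.778,11.778) [heading=315, draw]
RT 90: heading 315 -> 225
LT 90: heading 225 -> 315
FD 6: (-14.778,11.778) -> (-10.536,7.536) [heading=315, draw]
BK 1: (-10.536,7.536) -> (-11.243,8.243) [heading=315, draw]
Final: pos=(-11.243,8.243), heading=315, 3 segment(s) drawn

Answer: -11.243 8.243 315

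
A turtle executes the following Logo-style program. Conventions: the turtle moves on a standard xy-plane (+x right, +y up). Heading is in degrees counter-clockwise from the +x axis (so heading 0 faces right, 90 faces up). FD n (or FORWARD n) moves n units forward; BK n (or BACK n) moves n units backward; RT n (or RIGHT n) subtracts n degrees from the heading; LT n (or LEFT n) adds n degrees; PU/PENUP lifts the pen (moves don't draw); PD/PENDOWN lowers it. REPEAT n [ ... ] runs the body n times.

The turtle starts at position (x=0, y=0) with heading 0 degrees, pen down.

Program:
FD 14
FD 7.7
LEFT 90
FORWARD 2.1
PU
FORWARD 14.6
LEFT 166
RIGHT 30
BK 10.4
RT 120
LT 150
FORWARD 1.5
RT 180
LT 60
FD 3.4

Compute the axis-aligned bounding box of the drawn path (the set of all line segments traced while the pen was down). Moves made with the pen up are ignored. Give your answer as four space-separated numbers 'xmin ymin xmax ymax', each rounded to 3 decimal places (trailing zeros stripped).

Answer: 0 0 21.7 2.1

Derivation:
Executing turtle program step by step:
Start: pos=(0,0), heading=0, pen down
FD 14: (0,0) -> (14,0) [heading=0, draw]
FD 7.7: (14,0) -> (21.7,0) [heading=0, draw]
LT 90: heading 0 -> 90
FD 2.1: (21.7,0) -> (21.7,2.1) [heading=90, draw]
PU: pen up
FD 14.6: (21.7,2.1) -> (21.7,16.7) [heading=90, move]
LT 166: heading 90 -> 256
RT 30: heading 256 -> 226
BK 10.4: (21.7,16.7) -> (28.924,24.181) [heading=226, move]
RT 120: heading 226 -> 106
LT 150: heading 106 -> 256
FD 1.5: (28.924,24.181) -> (28.562,22.726) [heading=256, move]
RT 180: heading 256 -> 76
LT 60: heading 76 -> 136
FD 3.4: (28.562,22.726) -> (26.116,25.088) [heading=136, move]
Final: pos=(26.116,25.088), heading=136, 3 segment(s) drawn

Segment endpoints: x in {0, 14, 21.7}, y in {0, 2.1}
xmin=0, ymin=0, xmax=21.7, ymax=2.1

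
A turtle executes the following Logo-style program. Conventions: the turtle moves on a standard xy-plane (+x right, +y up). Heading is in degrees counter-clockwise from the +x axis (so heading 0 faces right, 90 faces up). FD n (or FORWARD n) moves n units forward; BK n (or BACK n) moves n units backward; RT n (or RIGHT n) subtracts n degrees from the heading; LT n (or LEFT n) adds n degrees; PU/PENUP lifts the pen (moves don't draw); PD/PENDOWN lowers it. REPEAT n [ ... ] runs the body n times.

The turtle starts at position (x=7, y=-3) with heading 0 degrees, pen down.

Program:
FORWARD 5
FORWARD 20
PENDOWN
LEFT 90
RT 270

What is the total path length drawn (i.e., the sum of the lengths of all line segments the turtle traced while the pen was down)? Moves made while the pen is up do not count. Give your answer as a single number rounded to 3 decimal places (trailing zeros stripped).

Executing turtle program step by step:
Start: pos=(7,-3), heading=0, pen down
FD 5: (7,-3) -> (12,-3) [heading=0, draw]
FD 20: (12,-3) -> (32,-3) [heading=0, draw]
PD: pen down
LT 90: heading 0 -> 90
RT 270: heading 90 -> 180
Final: pos=(32,-3), heading=180, 2 segment(s) drawn

Segment lengths:
  seg 1: (7,-3) -> (12,-3), length = 5
  seg 2: (12,-3) -> (32,-3), length = 20
Total = 25

Answer: 25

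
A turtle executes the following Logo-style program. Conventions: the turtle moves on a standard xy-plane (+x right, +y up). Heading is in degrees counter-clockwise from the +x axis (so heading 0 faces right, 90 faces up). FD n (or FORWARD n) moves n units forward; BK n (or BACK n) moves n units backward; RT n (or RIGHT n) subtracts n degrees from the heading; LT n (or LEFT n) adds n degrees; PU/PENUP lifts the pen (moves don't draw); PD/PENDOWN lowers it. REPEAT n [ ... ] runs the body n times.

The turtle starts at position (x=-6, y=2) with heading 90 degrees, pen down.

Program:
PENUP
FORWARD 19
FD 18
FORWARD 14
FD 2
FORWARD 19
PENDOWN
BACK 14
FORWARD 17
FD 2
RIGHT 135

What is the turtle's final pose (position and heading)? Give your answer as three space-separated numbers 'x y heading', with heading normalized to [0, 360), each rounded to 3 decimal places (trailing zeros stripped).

Executing turtle program step by step:
Start: pos=(-6,2), heading=90, pen down
PU: pen up
FD 19: (-6,2) -> (-6,21) [heading=90, move]
FD 18: (-6,21) -> (-6,39) [heading=90, move]
FD 14: (-6,39) -> (-6,53) [heading=90, move]
FD 2: (-6,53) -> (-6,55) [heading=90, move]
FD 19: (-6,55) -> (-6,74) [heading=90, move]
PD: pen down
BK 14: (-6,74) -> (-6,60) [heading=90, draw]
FD 17: (-6,60) -> (-6,77) [heading=90, draw]
FD 2: (-6,77) -> (-6,79) [heading=90, draw]
RT 135: heading 90 -> 315
Final: pos=(-6,79), heading=315, 3 segment(s) drawn

Answer: -6 79 315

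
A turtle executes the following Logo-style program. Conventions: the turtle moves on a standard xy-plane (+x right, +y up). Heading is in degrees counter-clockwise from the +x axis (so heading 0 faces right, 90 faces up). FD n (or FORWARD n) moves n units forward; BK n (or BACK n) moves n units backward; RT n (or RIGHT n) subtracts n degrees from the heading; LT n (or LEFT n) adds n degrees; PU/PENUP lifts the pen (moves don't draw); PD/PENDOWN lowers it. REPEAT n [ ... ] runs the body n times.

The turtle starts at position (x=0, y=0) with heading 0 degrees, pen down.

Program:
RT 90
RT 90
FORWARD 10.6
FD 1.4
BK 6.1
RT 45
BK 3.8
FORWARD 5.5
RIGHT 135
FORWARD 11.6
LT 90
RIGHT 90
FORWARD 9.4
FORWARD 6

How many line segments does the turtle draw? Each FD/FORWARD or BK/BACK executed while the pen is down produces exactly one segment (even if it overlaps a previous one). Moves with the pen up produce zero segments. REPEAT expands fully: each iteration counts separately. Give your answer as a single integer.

Executing turtle program step by step:
Start: pos=(0,0), heading=0, pen down
RT 90: heading 0 -> 270
RT 90: heading 270 -> 180
FD 10.6: (0,0) -> (-10.6,0) [heading=180, draw]
FD 1.4: (-10.6,0) -> (-12,0) [heading=180, draw]
BK 6.1: (-12,0) -> (-5.9,0) [heading=180, draw]
RT 45: heading 180 -> 135
BK 3.8: (-5.9,0) -> (-3.213,-2.687) [heading=135, draw]
FD 5.5: (-3.213,-2.687) -> (-7.102,1.202) [heading=135, draw]
RT 135: heading 135 -> 0
FD 11.6: (-7.102,1.202) -> (4.498,1.202) [heading=0, draw]
LT 90: heading 0 -> 90
RT 90: heading 90 -> 0
FD 9.4: (4.498,1.202) -> (13.898,1.202) [heading=0, draw]
FD 6: (13.898,1.202) -> (19.898,1.202) [heading=0, draw]
Final: pos=(19.898,1.202), heading=0, 8 segment(s) drawn
Segments drawn: 8

Answer: 8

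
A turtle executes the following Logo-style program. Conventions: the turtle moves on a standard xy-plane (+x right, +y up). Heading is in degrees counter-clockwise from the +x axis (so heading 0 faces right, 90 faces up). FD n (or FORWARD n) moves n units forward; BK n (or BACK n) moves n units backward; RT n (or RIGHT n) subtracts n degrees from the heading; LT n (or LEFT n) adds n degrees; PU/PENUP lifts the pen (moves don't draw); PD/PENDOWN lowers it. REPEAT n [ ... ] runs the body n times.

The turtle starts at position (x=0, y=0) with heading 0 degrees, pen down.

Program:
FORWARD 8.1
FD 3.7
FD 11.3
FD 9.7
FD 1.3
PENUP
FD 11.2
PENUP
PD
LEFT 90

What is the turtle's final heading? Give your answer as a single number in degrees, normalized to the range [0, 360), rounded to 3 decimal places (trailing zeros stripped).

Executing turtle program step by step:
Start: pos=(0,0), heading=0, pen down
FD 8.1: (0,0) -> (8.1,0) [heading=0, draw]
FD 3.7: (8.1,0) -> (11.8,0) [heading=0, draw]
FD 11.3: (11.8,0) -> (23.1,0) [heading=0, draw]
FD 9.7: (23.1,0) -> (32.8,0) [heading=0, draw]
FD 1.3: (32.8,0) -> (34.1,0) [heading=0, draw]
PU: pen up
FD 11.2: (34.1,0) -> (45.3,0) [heading=0, move]
PU: pen up
PD: pen down
LT 90: heading 0 -> 90
Final: pos=(45.3,0), heading=90, 5 segment(s) drawn

Answer: 90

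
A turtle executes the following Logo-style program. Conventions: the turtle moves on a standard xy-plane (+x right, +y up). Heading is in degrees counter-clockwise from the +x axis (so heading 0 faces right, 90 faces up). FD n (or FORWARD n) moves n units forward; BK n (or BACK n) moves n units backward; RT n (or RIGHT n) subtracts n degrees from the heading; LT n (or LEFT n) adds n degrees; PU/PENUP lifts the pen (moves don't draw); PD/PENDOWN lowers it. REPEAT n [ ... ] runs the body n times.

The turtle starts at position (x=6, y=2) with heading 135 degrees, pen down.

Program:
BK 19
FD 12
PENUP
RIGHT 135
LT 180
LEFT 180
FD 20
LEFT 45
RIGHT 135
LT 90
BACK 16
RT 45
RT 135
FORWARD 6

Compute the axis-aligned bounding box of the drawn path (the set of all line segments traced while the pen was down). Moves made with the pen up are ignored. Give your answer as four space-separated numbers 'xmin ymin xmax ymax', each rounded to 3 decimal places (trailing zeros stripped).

Answer: 6 -11.435 19.435 2

Derivation:
Executing turtle program step by step:
Start: pos=(6,2), heading=135, pen down
BK 19: (6,2) -> (19.435,-11.435) [heading=135, draw]
FD 12: (19.435,-11.435) -> (10.95,-2.95) [heading=135, draw]
PU: pen up
RT 135: heading 135 -> 0
LT 180: heading 0 -> 180
LT 180: heading 180 -> 0
FD 20: (10.95,-2.95) -> (30.95,-2.95) [heading=0, move]
LT 45: heading 0 -> 45
RT 135: heading 45 -> 270
LT 90: heading 270 -> 0
BK 16: (30.95,-2.95) -> (14.95,-2.95) [heading=0, move]
RT 45: heading 0 -> 315
RT 135: heading 315 -> 180
FD 6: (14.95,-2.95) -> (8.95,-2.95) [heading=180, move]
Final: pos=(8.95,-2.95), heading=180, 2 segment(s) drawn

Segment endpoints: x in {6, 10.95, 19.435}, y in {-11.435, -2.95, 2}
xmin=6, ymin=-11.435, xmax=19.435, ymax=2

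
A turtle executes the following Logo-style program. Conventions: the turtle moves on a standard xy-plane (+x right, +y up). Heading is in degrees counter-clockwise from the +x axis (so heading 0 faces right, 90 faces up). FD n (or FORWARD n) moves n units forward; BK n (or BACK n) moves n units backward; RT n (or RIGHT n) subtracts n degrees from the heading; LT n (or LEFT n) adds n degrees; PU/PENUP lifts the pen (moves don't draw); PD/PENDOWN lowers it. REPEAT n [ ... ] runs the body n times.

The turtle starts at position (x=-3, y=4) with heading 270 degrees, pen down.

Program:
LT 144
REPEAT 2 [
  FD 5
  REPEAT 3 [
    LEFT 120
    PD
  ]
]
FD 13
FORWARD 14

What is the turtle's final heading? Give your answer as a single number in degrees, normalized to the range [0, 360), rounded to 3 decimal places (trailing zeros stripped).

Answer: 54

Derivation:
Executing turtle program step by step:
Start: pos=(-3,4), heading=270, pen down
LT 144: heading 270 -> 54
REPEAT 2 [
  -- iteration 1/2 --
  FD 5: (-3,4) -> (-0.061,8.045) [heading=54, draw]
  REPEAT 3 [
    -- iteration 1/3 --
    LT 120: heading 54 -> 174
    PD: pen down
    -- iteration 2/3 --
    LT 120: heading 174 -> 294
    PD: pen down
    -- iteration 3/3 --
    LT 120: heading 294 -> 54
    PD: pen down
  ]
  -- iteration 2/2 --
  FD 5: (-0.061,8.045) -> (2.878,12.09) [heading=54, draw]
  REPEAT 3 [
    -- iteration 1/3 --
    LT 120: heading 54 -> 174
    PD: pen down
    -- iteration 2/3 --
    LT 120: heading 174 -> 294
    PD: pen down
    -- iteration 3/3 --
    LT 120: heading 294 -> 54
    PD: pen down
  ]
]
FD 13: (2.878,12.09) -> (10.519,22.607) [heading=54, draw]
FD 14: (10.519,22.607) -> (18.748,33.934) [heading=54, draw]
Final: pos=(18.748,33.934), heading=54, 4 segment(s) drawn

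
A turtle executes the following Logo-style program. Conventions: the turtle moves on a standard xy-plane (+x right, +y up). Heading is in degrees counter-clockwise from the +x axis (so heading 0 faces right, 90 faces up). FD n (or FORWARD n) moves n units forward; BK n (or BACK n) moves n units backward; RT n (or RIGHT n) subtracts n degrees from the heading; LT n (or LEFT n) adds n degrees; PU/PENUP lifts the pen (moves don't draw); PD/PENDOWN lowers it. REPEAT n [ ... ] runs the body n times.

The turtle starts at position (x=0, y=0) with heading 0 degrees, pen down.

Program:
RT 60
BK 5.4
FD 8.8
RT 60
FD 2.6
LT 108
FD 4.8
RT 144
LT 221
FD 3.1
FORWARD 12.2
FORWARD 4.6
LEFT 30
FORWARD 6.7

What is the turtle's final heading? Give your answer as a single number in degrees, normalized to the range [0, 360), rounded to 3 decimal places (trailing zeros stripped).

Answer: 95

Derivation:
Executing turtle program step by step:
Start: pos=(0,0), heading=0, pen down
RT 60: heading 0 -> 300
BK 5.4: (0,0) -> (-2.7,4.677) [heading=300, draw]
FD 8.8: (-2.7,4.677) -> (1.7,-2.944) [heading=300, draw]
RT 60: heading 300 -> 240
FD 2.6: (1.7,-2.944) -> (0.4,-5.196) [heading=240, draw]
LT 108: heading 240 -> 348
FD 4.8: (0.4,-5.196) -> (5.095,-6.194) [heading=348, draw]
RT 144: heading 348 -> 204
LT 221: heading 204 -> 65
FD 3.1: (5.095,-6.194) -> (6.405,-3.385) [heading=65, draw]
FD 12.2: (6.405,-3.385) -> (11.561,7.672) [heading=65, draw]
FD 4.6: (11.561,7.672) -> (13.505,11.841) [heading=65, draw]
LT 30: heading 65 -> 95
FD 6.7: (13.505,11.841) -> (12.921,18.516) [heading=95, draw]
Final: pos=(12.921,18.516), heading=95, 8 segment(s) drawn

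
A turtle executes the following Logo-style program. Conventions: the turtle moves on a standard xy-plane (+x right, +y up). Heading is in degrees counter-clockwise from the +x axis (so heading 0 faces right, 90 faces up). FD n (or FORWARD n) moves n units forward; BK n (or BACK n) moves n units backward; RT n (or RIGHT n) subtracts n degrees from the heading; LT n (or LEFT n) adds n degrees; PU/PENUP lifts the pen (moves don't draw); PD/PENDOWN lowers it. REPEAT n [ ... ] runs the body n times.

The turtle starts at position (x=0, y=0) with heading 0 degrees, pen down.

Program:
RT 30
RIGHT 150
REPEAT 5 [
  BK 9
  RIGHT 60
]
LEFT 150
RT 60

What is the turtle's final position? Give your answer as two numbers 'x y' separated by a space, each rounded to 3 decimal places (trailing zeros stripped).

Executing turtle program step by step:
Start: pos=(0,0), heading=0, pen down
RT 30: heading 0 -> 330
RT 150: heading 330 -> 180
REPEAT 5 [
  -- iteration 1/5 --
  BK 9: (0,0) -> (9,0) [heading=180, draw]
  RT 60: heading 180 -> 120
  -- iteration 2/5 --
  BK 9: (9,0) -> (13.5,-7.794) [heading=120, draw]
  RT 60: heading 120 -> 60
  -- iteration 3/5 --
  BK 9: (13.5,-7.794) -> (9,-15.588) [heading=60, draw]
  RT 60: heading 60 -> 0
  -- iteration 4/5 --
  BK 9: (9,-15.588) -> (0,-15.588) [heading=0, draw]
  RT 60: heading 0 -> 300
  -- iteration 5/5 --
  BK 9: (0,-15.588) -> (-4.5,-7.794) [heading=300, draw]
  RT 60: heading 300 -> 240
]
LT 150: heading 240 -> 30
RT 60: heading 30 -> 330
Final: pos=(-4.5,-7.794), heading=330, 5 segment(s) drawn

Answer: -4.5 -7.794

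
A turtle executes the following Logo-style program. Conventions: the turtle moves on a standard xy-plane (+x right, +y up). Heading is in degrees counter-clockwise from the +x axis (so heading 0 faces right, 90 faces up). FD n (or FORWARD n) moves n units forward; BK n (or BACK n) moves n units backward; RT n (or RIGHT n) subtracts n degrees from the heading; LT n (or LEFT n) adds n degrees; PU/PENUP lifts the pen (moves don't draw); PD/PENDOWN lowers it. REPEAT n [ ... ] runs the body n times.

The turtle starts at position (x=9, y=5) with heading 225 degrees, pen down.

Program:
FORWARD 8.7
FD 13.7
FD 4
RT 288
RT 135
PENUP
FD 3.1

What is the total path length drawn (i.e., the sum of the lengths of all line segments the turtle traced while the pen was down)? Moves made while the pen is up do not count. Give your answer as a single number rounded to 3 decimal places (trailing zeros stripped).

Answer: 26.4

Derivation:
Executing turtle program step by step:
Start: pos=(9,5), heading=225, pen down
FD 8.7: (9,5) -> (2.848,-1.152) [heading=225, draw]
FD 13.7: (2.848,-1.152) -> (-6.839,-10.839) [heading=225, draw]
FD 4: (-6.839,-10.839) -> (-9.668,-13.668) [heading=225, draw]
RT 288: heading 225 -> 297
RT 135: heading 297 -> 162
PU: pen up
FD 3.1: (-9.668,-13.668) -> (-12.616,-12.71) [heading=162, move]
Final: pos=(-12.616,-12.71), heading=162, 3 segment(s) drawn

Segment lengths:
  seg 1: (9,5) -> (2.848,-1.152), length = 8.7
  seg 2: (2.848,-1.152) -> (-6.839,-10.839), length = 13.7
  seg 3: (-6.839,-10.839) -> (-9.668,-13.668), length = 4
Total = 26.4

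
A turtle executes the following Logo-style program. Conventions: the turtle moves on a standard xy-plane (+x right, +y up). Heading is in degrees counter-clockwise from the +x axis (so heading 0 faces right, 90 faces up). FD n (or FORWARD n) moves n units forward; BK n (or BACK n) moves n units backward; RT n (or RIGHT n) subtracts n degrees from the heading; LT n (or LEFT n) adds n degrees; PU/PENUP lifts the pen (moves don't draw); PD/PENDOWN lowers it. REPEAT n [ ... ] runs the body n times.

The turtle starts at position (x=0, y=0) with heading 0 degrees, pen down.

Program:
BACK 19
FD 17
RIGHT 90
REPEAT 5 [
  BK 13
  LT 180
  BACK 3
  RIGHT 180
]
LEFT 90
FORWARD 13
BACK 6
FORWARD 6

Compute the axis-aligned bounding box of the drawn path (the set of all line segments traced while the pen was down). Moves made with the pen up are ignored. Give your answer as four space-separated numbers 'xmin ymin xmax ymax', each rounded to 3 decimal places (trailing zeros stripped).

Answer: -19 0 11 53

Derivation:
Executing turtle program step by step:
Start: pos=(0,0), heading=0, pen down
BK 19: (0,0) -> (-19,0) [heading=0, draw]
FD 17: (-19,0) -> (-2,0) [heading=0, draw]
RT 90: heading 0 -> 270
REPEAT 5 [
  -- iteration 1/5 --
  BK 13: (-2,0) -> (-2,13) [heading=270, draw]
  LT 180: heading 270 -> 90
  BK 3: (-2,13) -> (-2,10) [heading=90, draw]
  RT 180: heading 90 -> 270
  -- iteration 2/5 --
  BK 13: (-2,10) -> (-2,23) [heading=270, draw]
  LT 180: heading 270 -> 90
  BK 3: (-2,23) -> (-2,20) [heading=90, draw]
  RT 180: heading 90 -> 270
  -- iteration 3/5 --
  BK 13: (-2,20) -> (-2,33) [heading=270, draw]
  LT 180: heading 270 -> 90
  BK 3: (-2,33) -> (-2,30) [heading=90, draw]
  RT 180: heading 90 -> 270
  -- iteration 4/5 --
  BK 13: (-2,30) -> (-2,43) [heading=270, draw]
  LT 180: heading 270 -> 90
  BK 3: (-2,43) -> (-2,40) [heading=90, draw]
  RT 180: heading 90 -> 270
  -- iteration 5/5 --
  BK 13: (-2,40) -> (-2,53) [heading=270, draw]
  LT 180: heading 270 -> 90
  BK 3: (-2,53) -> (-2,50) [heading=90, draw]
  RT 180: heading 90 -> 270
]
LT 90: heading 270 -> 0
FD 13: (-2,50) -> (11,50) [heading=0, draw]
BK 6: (11,50) -> (5,50) [heading=0, draw]
FD 6: (5,50) -> (11,50) [heading=0, draw]
Final: pos=(11,50), heading=0, 15 segment(s) drawn

Segment endpoints: x in {-19, -2, -2, -2, -2, -2, -2, 0, 5, 11}, y in {0, 10, 13, 20, 23, 30, 33, 40, 43, 50, 53}
xmin=-19, ymin=0, xmax=11, ymax=53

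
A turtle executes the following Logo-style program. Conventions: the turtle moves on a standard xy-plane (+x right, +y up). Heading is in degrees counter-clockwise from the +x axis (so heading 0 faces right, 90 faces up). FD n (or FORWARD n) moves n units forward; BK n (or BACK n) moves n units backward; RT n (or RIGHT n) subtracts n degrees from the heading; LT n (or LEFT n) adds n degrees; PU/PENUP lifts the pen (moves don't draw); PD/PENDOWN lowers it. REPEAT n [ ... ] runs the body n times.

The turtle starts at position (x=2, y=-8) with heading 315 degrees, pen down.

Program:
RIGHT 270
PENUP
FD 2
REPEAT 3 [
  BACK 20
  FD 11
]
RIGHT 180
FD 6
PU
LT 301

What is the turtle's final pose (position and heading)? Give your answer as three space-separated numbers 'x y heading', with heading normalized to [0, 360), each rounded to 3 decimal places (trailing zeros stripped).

Executing turtle program step by step:
Start: pos=(2,-8), heading=315, pen down
RT 270: heading 315 -> 45
PU: pen up
FD 2: (2,-8) -> (3.414,-6.586) [heading=45, move]
REPEAT 3 [
  -- iteration 1/3 --
  BK 20: (3.414,-6.586) -> (-10.728,-20.728) [heading=45, move]
  FD 11: (-10.728,-20.728) -> (-2.95,-12.95) [heading=45, move]
  -- iteration 2/3 --
  BK 20: (-2.95,-12.95) -> (-17.092,-27.092) [heading=45, move]
  FD 11: (-17.092,-27.092) -> (-9.314,-19.314) [heading=45, move]
  -- iteration 3/3 --
  BK 20: (-9.314,-19.314) -> (-23.456,-33.456) [heading=45, move]
  FD 11: (-23.456,-33.456) -> (-15.678,-25.678) [heading=45, move]
]
RT 180: heading 45 -> 225
FD 6: (-15.678,-25.678) -> (-19.92,-29.92) [heading=225, move]
PU: pen up
LT 301: heading 225 -> 166
Final: pos=(-19.92,-29.92), heading=166, 0 segment(s) drawn

Answer: -19.92 -29.92 166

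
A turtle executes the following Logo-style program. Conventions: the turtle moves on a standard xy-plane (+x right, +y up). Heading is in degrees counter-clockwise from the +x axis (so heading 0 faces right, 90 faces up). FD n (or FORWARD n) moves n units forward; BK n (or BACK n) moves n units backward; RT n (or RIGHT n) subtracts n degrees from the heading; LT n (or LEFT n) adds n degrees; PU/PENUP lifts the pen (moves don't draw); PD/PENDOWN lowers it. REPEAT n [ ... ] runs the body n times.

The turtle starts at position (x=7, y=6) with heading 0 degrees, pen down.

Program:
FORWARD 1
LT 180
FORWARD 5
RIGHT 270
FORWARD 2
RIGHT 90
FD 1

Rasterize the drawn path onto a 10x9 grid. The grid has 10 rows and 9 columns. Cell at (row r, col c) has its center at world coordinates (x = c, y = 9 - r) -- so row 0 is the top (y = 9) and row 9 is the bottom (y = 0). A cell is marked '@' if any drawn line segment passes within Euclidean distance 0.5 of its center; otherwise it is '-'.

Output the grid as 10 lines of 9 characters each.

Answer: ---------
---------
---------
---@@@@@@
---@-----
--@@-----
---------
---------
---------
---------

Derivation:
Segment 0: (7,6) -> (8,6)
Segment 1: (8,6) -> (3,6)
Segment 2: (3,6) -> (3,4)
Segment 3: (3,4) -> (2,4)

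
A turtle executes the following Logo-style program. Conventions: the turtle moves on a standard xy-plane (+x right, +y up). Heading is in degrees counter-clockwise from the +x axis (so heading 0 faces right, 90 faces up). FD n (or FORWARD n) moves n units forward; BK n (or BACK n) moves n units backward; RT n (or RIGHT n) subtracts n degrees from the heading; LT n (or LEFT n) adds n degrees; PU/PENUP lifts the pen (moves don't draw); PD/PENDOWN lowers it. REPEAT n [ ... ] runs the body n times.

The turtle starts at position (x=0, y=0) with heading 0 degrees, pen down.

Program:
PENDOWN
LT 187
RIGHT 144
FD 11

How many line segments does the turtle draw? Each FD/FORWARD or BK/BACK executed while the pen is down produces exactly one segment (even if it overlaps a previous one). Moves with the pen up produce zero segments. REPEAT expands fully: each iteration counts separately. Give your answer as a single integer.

Executing turtle program step by step:
Start: pos=(0,0), heading=0, pen down
PD: pen down
LT 187: heading 0 -> 187
RT 144: heading 187 -> 43
FD 11: (0,0) -> (8.045,7.502) [heading=43, draw]
Final: pos=(8.045,7.502), heading=43, 1 segment(s) drawn
Segments drawn: 1

Answer: 1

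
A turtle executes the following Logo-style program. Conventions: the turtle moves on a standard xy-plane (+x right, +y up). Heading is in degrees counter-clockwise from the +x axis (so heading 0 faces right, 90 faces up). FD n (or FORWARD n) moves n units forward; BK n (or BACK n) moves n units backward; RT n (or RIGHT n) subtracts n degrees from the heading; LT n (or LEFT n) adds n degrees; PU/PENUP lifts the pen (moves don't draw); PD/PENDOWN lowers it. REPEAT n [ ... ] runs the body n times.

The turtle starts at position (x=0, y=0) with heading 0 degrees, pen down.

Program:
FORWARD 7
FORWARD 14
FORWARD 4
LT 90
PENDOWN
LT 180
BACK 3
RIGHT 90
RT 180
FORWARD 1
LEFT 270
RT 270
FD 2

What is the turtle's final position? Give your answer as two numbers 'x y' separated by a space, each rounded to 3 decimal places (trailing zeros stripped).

Answer: 28 3

Derivation:
Executing turtle program step by step:
Start: pos=(0,0), heading=0, pen down
FD 7: (0,0) -> (7,0) [heading=0, draw]
FD 14: (7,0) -> (21,0) [heading=0, draw]
FD 4: (21,0) -> (25,0) [heading=0, draw]
LT 90: heading 0 -> 90
PD: pen down
LT 180: heading 90 -> 270
BK 3: (25,0) -> (25,3) [heading=270, draw]
RT 90: heading 270 -> 180
RT 180: heading 180 -> 0
FD 1: (25,3) -> (26,3) [heading=0, draw]
LT 270: heading 0 -> 270
RT 270: heading 270 -> 0
FD 2: (26,3) -> (28,3) [heading=0, draw]
Final: pos=(28,3), heading=0, 6 segment(s) drawn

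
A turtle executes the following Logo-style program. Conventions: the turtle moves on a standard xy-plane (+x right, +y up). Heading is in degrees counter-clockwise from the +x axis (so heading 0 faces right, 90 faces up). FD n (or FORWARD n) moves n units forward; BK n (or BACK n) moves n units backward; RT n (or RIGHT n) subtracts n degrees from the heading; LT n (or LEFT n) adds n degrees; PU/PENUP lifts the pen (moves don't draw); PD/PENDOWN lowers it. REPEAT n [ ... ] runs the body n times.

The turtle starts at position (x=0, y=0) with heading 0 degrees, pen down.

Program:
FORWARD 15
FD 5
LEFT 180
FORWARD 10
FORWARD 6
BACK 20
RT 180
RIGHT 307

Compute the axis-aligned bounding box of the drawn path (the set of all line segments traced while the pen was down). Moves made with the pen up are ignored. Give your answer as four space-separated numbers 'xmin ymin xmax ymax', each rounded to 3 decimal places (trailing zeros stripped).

Answer: 0 0 24 0

Derivation:
Executing turtle program step by step:
Start: pos=(0,0), heading=0, pen down
FD 15: (0,0) -> (15,0) [heading=0, draw]
FD 5: (15,0) -> (20,0) [heading=0, draw]
LT 180: heading 0 -> 180
FD 10: (20,0) -> (10,0) [heading=180, draw]
FD 6: (10,0) -> (4,0) [heading=180, draw]
BK 20: (4,0) -> (24,0) [heading=180, draw]
RT 180: heading 180 -> 0
RT 307: heading 0 -> 53
Final: pos=(24,0), heading=53, 5 segment(s) drawn

Segment endpoints: x in {0, 4, 10, 15, 20, 24}, y in {0, 0, 0, 0}
xmin=0, ymin=0, xmax=24, ymax=0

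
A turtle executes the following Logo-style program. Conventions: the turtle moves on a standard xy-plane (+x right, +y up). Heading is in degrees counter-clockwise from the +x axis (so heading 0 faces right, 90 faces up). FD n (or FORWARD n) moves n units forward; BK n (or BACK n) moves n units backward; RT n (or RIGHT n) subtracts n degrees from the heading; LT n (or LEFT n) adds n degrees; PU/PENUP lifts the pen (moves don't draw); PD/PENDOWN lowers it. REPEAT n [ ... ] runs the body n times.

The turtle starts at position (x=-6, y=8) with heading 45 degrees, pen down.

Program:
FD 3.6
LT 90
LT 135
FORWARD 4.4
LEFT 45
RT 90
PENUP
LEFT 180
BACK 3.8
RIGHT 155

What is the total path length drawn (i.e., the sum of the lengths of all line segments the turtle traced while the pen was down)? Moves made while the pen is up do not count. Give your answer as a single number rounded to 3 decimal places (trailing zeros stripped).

Executing turtle program step by step:
Start: pos=(-6,8), heading=45, pen down
FD 3.6: (-6,8) -> (-3.454,10.546) [heading=45, draw]
LT 90: heading 45 -> 135
LT 135: heading 135 -> 270
FD 4.4: (-3.454,10.546) -> (-3.454,6.146) [heading=270, draw]
LT 45: heading 270 -> 315
RT 90: heading 315 -> 225
PU: pen up
LT 180: heading 225 -> 45
BK 3.8: (-3.454,6.146) -> (-6.141,3.459) [heading=45, move]
RT 155: heading 45 -> 250
Final: pos=(-6.141,3.459), heading=250, 2 segment(s) drawn

Segment lengths:
  seg 1: (-6,8) -> (-3.454,10.546), length = 3.6
  seg 2: (-3.454,10.546) -> (-3.454,6.146), length = 4.4
Total = 8

Answer: 8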